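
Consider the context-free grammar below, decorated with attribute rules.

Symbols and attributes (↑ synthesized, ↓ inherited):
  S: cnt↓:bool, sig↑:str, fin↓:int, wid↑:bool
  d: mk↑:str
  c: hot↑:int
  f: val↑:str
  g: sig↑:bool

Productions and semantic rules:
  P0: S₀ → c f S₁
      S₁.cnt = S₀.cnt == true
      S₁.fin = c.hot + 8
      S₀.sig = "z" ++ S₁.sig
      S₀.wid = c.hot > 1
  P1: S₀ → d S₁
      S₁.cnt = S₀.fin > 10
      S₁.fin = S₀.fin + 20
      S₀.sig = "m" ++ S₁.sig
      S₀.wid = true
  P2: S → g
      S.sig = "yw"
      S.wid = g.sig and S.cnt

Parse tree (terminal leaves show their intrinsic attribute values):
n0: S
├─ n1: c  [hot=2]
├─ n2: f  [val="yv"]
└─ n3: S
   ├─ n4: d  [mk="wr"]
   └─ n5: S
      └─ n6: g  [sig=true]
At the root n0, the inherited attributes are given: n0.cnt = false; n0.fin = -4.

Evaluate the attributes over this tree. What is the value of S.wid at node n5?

false

1. n0.cnt = false  [given at root]
2. n0.fin = -4  [given at root]
3. n1.hot = 2  [terminal]
4. n2.val = "yv"  [terminal]
5. n3.cnt = false  [S₀.cnt == true]
6. n3.fin = 10  [c.hot + 8]
7. n4.mk = "wr"  [terminal]
8. n5.cnt = false  [S₀.fin > 10]
9. n5.fin = 30  [S₀.fin + 20]
10. n6.sig = true  [terminal]
11. n5.sig = "yw"  ["yw"]
12. n5.wid = false  [g.sig and S.cnt]
13. n3.sig = "myw"  ["m" ++ S₁.sig]
14. n3.wid = true  [true]
15. n0.sig = "zmyw"  ["z" ++ S₁.sig]
16. n0.wid = true  [c.hot > 1]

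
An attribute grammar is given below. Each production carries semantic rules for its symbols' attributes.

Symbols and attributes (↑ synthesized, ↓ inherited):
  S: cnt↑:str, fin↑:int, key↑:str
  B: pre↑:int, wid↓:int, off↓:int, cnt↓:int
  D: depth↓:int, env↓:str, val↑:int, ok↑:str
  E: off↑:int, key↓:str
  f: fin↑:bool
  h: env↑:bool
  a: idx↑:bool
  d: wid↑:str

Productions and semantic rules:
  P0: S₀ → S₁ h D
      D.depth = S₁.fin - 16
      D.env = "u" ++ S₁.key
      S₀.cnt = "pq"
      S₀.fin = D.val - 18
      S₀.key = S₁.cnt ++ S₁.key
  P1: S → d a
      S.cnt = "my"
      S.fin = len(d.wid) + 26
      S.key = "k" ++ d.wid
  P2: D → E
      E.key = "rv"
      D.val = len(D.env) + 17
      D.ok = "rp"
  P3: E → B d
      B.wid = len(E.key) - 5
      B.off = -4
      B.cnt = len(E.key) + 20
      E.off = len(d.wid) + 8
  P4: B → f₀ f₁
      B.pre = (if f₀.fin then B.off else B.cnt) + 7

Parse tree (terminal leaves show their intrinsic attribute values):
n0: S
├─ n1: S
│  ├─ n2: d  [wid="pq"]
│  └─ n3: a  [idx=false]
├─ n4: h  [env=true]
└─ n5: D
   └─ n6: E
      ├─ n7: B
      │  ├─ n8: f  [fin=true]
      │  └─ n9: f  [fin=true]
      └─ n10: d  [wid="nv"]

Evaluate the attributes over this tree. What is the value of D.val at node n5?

1. n2.wid = "pq"  [terminal]
2. n3.idx = false  [terminal]
3. n1.cnt = "my"  ["my"]
4. n1.fin = 28  [len(d.wid) + 26]
5. n1.key = "kpq"  ["k" ++ d.wid]
6. n4.env = true  [terminal]
7. n5.depth = 12  [S₁.fin - 16]
8. n5.env = "ukpq"  ["u" ++ S₁.key]
9. n6.key = "rv"  ["rv"]
10. n7.wid = -3  [len(E.key) - 5]
11. n7.off = -4  [-4]
12. n7.cnt = 22  [len(E.key) + 20]
13. n8.fin = true  [terminal]
14. n9.fin = true  [terminal]
15. n7.pre = 3  [(if f₀.fin then B.off else B.cnt) + 7]
16. n10.wid = "nv"  [terminal]
17. n6.off = 10  [len(d.wid) + 8]
18. n5.val = 21  [len(D.env) + 17]
19. n5.ok = "rp"  ["rp"]
20. n0.cnt = "pq"  ["pq"]
21. n0.fin = 3  [D.val - 18]
22. n0.key = "mykpq"  [S₁.cnt ++ S₁.key]

21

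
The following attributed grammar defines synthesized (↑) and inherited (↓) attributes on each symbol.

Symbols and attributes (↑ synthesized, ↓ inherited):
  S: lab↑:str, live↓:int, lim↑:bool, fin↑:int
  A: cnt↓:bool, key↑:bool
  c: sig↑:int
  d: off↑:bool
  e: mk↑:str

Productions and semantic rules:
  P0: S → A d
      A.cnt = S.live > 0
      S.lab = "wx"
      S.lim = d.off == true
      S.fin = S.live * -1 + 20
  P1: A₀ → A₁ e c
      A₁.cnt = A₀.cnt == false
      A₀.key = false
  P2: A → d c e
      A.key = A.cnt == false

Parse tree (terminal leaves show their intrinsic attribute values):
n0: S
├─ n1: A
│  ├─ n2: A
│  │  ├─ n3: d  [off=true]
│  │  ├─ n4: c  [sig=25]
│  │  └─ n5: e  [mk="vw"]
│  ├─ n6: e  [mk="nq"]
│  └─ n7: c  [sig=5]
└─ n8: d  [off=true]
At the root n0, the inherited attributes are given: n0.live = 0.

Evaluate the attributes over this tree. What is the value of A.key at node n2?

1. n0.live = 0  [given at root]
2. n1.cnt = false  [S.live > 0]
3. n2.cnt = true  [A₀.cnt == false]
4. n3.off = true  [terminal]
5. n4.sig = 25  [terminal]
6. n5.mk = "vw"  [terminal]
7. n2.key = false  [A.cnt == false]
8. n6.mk = "nq"  [terminal]
9. n7.sig = 5  [terminal]
10. n1.key = false  [false]
11. n8.off = true  [terminal]
12. n0.lab = "wx"  ["wx"]
13. n0.lim = true  [d.off == true]
14. n0.fin = 20  [S.live * -1 + 20]

false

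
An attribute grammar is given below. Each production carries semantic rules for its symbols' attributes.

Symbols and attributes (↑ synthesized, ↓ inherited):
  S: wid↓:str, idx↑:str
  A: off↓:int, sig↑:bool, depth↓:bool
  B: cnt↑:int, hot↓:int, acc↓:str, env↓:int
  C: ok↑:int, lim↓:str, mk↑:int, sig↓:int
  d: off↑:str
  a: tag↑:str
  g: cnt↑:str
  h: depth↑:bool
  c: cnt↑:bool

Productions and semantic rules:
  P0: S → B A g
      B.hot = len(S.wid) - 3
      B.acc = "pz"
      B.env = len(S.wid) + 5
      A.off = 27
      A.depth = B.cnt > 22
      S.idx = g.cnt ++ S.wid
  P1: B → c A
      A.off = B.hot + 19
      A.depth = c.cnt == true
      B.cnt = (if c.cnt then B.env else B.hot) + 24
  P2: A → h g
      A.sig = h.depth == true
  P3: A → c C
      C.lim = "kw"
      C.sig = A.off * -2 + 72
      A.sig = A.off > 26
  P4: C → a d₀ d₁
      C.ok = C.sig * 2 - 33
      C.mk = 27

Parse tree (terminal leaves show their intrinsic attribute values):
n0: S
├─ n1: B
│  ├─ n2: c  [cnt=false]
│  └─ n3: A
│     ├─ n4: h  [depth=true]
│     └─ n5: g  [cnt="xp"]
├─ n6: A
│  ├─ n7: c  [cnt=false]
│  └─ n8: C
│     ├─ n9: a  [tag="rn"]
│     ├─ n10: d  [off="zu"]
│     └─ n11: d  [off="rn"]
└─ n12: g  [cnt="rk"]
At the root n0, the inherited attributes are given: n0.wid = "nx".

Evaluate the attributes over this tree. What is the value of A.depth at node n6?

1. n0.wid = "nx"  [given at root]
2. n1.hot = -1  [len(S.wid) - 3]
3. n1.acc = "pz"  ["pz"]
4. n1.env = 7  [len(S.wid) + 5]
5. n2.cnt = false  [terminal]
6. n3.off = 18  [B.hot + 19]
7. n3.depth = false  [c.cnt == true]
8. n4.depth = true  [terminal]
9. n5.cnt = "xp"  [terminal]
10. n3.sig = true  [h.depth == true]
11. n1.cnt = 23  [(if c.cnt then B.env else B.hot) + 24]
12. n6.off = 27  [27]
13. n6.depth = true  [B.cnt > 22]
14. n7.cnt = false  [terminal]
15. n8.lim = "kw"  ["kw"]
16. n8.sig = 18  [A.off * -2 + 72]
17. n9.tag = "rn"  [terminal]
18. n10.off = "zu"  [terminal]
19. n11.off = "rn"  [terminal]
20. n8.ok = 3  [C.sig * 2 - 33]
21. n8.mk = 27  [27]
22. n6.sig = true  [A.off > 26]
23. n12.cnt = "rk"  [terminal]
24. n0.idx = "rknx"  [g.cnt ++ S.wid]

true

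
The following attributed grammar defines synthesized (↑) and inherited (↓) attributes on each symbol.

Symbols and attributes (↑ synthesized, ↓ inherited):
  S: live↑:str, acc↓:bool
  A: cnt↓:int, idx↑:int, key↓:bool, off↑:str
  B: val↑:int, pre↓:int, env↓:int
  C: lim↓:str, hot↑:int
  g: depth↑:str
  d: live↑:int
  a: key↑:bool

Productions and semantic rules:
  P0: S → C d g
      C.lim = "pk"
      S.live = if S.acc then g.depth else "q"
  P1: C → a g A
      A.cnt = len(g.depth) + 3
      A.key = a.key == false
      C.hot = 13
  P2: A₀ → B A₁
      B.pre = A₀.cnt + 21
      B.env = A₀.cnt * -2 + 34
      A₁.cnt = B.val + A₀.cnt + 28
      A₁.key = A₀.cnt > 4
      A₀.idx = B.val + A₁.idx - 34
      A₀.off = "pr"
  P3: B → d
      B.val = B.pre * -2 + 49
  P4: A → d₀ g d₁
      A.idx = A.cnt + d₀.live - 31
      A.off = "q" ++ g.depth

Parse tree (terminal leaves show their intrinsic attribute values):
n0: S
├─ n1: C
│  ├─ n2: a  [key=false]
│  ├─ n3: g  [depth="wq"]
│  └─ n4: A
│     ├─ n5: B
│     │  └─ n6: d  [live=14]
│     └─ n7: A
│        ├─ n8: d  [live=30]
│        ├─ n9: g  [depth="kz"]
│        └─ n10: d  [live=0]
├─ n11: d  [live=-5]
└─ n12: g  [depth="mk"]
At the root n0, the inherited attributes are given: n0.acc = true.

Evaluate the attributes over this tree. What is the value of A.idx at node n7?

1. n0.acc = true  [given at root]
2. n1.lim = "pk"  ["pk"]
3. n2.key = false  [terminal]
4. n3.depth = "wq"  [terminal]
5. n4.cnt = 5  [len(g.depth) + 3]
6. n4.key = true  [a.key == false]
7. n5.pre = 26  [A₀.cnt + 21]
8. n5.env = 24  [A₀.cnt * -2 + 34]
9. n6.live = 14  [terminal]
10. n5.val = -3  [B.pre * -2 + 49]
11. n7.cnt = 30  [B.val + A₀.cnt + 28]
12. n7.key = true  [A₀.cnt > 4]
13. n8.live = 30  [terminal]
14. n9.depth = "kz"  [terminal]
15. n10.live = 0  [terminal]
16. n7.idx = 29  [A.cnt + d₀.live - 31]
17. n7.off = "qkz"  ["q" ++ g.depth]
18. n4.idx = -8  [B.val + A₁.idx - 34]
19. n4.off = "pr"  ["pr"]
20. n1.hot = 13  [13]
21. n11.live = -5  [terminal]
22. n12.depth = "mk"  [terminal]
23. n0.live = "mk"  [if S.acc then g.depth else "q"]

29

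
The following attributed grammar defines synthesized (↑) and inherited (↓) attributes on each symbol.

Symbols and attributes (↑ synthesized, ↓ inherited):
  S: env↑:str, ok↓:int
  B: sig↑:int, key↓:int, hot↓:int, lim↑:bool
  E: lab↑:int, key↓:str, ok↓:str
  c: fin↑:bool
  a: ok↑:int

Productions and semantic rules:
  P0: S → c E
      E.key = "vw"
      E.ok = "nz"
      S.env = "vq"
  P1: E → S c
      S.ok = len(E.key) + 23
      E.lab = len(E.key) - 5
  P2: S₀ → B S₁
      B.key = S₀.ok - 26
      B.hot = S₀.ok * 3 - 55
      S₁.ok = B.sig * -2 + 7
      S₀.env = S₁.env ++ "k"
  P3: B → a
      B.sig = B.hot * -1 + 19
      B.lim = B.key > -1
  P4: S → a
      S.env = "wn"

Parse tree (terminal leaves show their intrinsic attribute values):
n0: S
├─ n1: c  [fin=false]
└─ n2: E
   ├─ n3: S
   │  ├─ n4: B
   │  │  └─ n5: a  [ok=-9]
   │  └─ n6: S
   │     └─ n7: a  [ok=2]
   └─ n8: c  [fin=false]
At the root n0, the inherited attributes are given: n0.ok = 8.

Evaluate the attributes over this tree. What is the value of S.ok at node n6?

9

1. n0.ok = 8  [given at root]
2. n1.fin = false  [terminal]
3. n2.key = "vw"  ["vw"]
4. n2.ok = "nz"  ["nz"]
5. n3.ok = 25  [len(E.key) + 23]
6. n4.key = -1  [S₀.ok - 26]
7. n4.hot = 20  [S₀.ok * 3 - 55]
8. n5.ok = -9  [terminal]
9. n4.sig = -1  [B.hot * -1 + 19]
10. n4.lim = false  [B.key > -1]
11. n6.ok = 9  [B.sig * -2 + 7]
12. n7.ok = 2  [terminal]
13. n6.env = "wn"  ["wn"]
14. n3.env = "wnk"  [S₁.env ++ "k"]
15. n8.fin = false  [terminal]
16. n2.lab = -3  [len(E.key) - 5]
17. n0.env = "vq"  ["vq"]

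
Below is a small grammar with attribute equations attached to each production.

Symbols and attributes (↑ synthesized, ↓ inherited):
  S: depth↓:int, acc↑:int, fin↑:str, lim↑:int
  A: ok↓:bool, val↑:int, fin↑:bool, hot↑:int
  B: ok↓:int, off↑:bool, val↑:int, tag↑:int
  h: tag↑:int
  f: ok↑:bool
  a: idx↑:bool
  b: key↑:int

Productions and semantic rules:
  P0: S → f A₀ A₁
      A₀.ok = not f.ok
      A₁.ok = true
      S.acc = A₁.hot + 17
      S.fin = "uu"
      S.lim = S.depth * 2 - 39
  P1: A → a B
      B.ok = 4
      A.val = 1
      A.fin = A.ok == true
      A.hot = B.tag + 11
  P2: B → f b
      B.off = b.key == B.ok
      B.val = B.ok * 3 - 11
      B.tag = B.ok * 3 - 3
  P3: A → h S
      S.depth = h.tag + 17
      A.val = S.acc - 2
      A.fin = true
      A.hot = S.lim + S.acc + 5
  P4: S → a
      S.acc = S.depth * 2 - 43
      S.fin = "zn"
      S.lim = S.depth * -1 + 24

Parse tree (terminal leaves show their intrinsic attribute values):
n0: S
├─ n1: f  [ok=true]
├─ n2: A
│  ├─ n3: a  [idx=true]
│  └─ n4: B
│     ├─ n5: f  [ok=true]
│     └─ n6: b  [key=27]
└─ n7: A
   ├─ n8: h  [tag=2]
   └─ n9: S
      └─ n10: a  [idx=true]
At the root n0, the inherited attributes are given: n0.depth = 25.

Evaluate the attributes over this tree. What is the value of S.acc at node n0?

1. n0.depth = 25  [given at root]
2. n1.ok = true  [terminal]
3. n2.ok = false  [not f.ok]
4. n3.idx = true  [terminal]
5. n4.ok = 4  [4]
6. n5.ok = true  [terminal]
7. n6.key = 27  [terminal]
8. n4.off = false  [b.key == B.ok]
9. n4.val = 1  [B.ok * 3 - 11]
10. n4.tag = 9  [B.ok * 3 - 3]
11. n2.val = 1  [1]
12. n2.fin = false  [A.ok == true]
13. n2.hot = 20  [B.tag + 11]
14. n7.ok = true  [true]
15. n8.tag = 2  [terminal]
16. n9.depth = 19  [h.tag + 17]
17. n10.idx = true  [terminal]
18. n9.acc = -5  [S.depth * 2 - 43]
19. n9.fin = "zn"  ["zn"]
20. n9.lim = 5  [S.depth * -1 + 24]
21. n7.val = -7  [S.acc - 2]
22. n7.fin = true  [true]
23. n7.hot = 5  [S.lim + S.acc + 5]
24. n0.acc = 22  [A₁.hot + 17]
25. n0.fin = "uu"  ["uu"]
26. n0.lim = 11  [S.depth * 2 - 39]

22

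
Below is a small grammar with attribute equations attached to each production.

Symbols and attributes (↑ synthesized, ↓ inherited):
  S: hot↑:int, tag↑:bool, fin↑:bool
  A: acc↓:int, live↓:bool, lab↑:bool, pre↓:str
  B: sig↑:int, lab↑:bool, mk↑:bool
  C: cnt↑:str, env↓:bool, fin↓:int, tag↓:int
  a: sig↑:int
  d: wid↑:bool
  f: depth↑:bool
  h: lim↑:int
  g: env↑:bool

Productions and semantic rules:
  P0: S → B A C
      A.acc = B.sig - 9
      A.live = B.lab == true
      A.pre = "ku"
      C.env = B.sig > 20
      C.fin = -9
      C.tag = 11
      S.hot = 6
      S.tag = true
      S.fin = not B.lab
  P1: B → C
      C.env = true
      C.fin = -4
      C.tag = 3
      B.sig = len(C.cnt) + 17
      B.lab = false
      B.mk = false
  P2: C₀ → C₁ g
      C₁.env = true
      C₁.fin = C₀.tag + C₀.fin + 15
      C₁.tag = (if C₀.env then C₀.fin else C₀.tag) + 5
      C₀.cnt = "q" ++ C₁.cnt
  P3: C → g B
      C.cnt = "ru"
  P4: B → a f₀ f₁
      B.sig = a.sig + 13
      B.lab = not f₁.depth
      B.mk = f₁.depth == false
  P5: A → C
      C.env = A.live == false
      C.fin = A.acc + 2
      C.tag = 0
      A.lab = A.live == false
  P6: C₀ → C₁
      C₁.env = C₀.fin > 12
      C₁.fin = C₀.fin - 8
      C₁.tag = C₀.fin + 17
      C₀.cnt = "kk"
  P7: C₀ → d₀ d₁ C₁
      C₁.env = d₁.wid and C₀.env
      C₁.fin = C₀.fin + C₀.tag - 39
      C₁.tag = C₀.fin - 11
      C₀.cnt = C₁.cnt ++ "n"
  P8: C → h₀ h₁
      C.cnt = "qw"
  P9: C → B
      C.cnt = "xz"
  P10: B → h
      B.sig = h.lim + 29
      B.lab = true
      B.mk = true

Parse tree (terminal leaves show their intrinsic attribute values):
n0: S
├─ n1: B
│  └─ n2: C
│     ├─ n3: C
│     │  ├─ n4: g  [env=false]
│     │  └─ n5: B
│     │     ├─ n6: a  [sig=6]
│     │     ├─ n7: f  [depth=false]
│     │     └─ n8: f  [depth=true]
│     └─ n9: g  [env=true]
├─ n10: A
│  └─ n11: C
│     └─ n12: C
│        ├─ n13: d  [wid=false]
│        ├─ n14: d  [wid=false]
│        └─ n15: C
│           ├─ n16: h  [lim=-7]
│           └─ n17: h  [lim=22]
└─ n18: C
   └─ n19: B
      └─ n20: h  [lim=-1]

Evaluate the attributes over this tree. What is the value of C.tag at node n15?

1. n2.env = true  [true]
2. n2.fin = -4  [-4]
3. n2.tag = 3  [3]
4. n3.env = true  [true]
5. n3.fin = 14  [C₀.tag + C₀.fin + 15]
6. n3.tag = 1  [(if C₀.env then C₀.fin else C₀.tag) + 5]
7. n4.env = false  [terminal]
8. n6.sig = 6  [terminal]
9. n7.depth = false  [terminal]
10. n8.depth = true  [terminal]
11. n5.sig = 19  [a.sig + 13]
12. n5.lab = false  [not f₁.depth]
13. n5.mk = false  [f₁.depth == false]
14. n3.cnt = "ru"  ["ru"]
15. n9.env = true  [terminal]
16. n2.cnt = "qru"  ["q" ++ C₁.cnt]
17. n1.sig = 20  [len(C.cnt) + 17]
18. n1.lab = false  [false]
19. n1.mk = false  [false]
20. n10.acc = 11  [B.sig - 9]
21. n10.live = false  [B.lab == true]
22. n10.pre = "ku"  ["ku"]
23. n11.env = true  [A.live == false]
24. n11.fin = 13  [A.acc + 2]
25. n11.tag = 0  [0]
26. n12.env = true  [C₀.fin > 12]
27. n12.fin = 5  [C₀.fin - 8]
28. n12.tag = 30  [C₀.fin + 17]
29. n13.wid = false  [terminal]
30. n14.wid = false  [terminal]
31. n15.env = false  [d₁.wid and C₀.env]
32. n15.fin = -4  [C₀.fin + C₀.tag - 39]
33. n15.tag = -6  [C₀.fin - 11]
34. n16.lim = -7  [terminal]
35. n17.lim = 22  [terminal]
36. n15.cnt = "qw"  ["qw"]
37. n12.cnt = "qwn"  [C₁.cnt ++ "n"]
38. n11.cnt = "kk"  ["kk"]
39. n10.lab = true  [A.live == false]
40. n18.env = false  [B.sig > 20]
41. n18.fin = -9  [-9]
42. n18.tag = 11  [11]
43. n20.lim = -1  [terminal]
44. n19.sig = 28  [h.lim + 29]
45. n19.lab = true  [true]
46. n19.mk = true  [true]
47. n18.cnt = "xz"  ["xz"]
48. n0.hot = 6  [6]
49. n0.tag = true  [true]
50. n0.fin = true  [not B.lab]

-6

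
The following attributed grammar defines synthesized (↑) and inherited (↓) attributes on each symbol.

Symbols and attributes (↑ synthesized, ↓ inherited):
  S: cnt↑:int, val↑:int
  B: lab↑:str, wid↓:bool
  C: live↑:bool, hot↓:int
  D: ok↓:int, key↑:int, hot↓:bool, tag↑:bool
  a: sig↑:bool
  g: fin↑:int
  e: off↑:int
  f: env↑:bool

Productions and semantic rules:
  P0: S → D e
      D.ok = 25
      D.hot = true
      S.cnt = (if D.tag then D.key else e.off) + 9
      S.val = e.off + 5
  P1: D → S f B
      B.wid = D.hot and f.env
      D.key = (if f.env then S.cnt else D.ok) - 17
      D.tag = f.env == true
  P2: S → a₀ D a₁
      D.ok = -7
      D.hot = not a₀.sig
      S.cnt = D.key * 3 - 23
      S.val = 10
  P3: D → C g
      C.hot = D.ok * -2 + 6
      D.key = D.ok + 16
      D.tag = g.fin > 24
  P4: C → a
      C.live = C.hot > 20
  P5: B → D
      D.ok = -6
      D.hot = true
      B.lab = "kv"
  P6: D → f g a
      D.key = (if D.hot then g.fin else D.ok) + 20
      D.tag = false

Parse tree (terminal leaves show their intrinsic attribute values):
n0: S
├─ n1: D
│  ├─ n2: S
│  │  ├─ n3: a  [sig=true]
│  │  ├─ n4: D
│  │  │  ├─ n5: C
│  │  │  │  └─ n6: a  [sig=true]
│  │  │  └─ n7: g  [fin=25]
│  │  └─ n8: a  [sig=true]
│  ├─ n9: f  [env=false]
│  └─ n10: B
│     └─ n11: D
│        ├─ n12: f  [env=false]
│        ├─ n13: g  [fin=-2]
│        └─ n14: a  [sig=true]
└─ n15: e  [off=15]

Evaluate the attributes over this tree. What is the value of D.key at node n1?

1. n1.ok = 25  [25]
2. n1.hot = true  [true]
3. n3.sig = true  [terminal]
4. n4.ok = -7  [-7]
5. n4.hot = false  [not a₀.sig]
6. n5.hot = 20  [D.ok * -2 + 6]
7. n6.sig = true  [terminal]
8. n5.live = false  [C.hot > 20]
9. n7.fin = 25  [terminal]
10. n4.key = 9  [D.ok + 16]
11. n4.tag = true  [g.fin > 24]
12. n8.sig = true  [terminal]
13. n2.cnt = 4  [D.key * 3 - 23]
14. n2.val = 10  [10]
15. n9.env = false  [terminal]
16. n10.wid = false  [D.hot and f.env]
17. n11.ok = -6  [-6]
18. n11.hot = true  [true]
19. n12.env = false  [terminal]
20. n13.fin = -2  [terminal]
21. n14.sig = true  [terminal]
22. n11.key = 18  [(if D.hot then g.fin else D.ok) + 20]
23. n11.tag = false  [false]
24. n10.lab = "kv"  ["kv"]
25. n1.key = 8  [(if f.env then S.cnt else D.ok) - 17]
26. n1.tag = false  [f.env == true]
27. n15.off = 15  [terminal]
28. n0.cnt = 24  [(if D.tag then D.key else e.off) + 9]
29. n0.val = 20  [e.off + 5]

8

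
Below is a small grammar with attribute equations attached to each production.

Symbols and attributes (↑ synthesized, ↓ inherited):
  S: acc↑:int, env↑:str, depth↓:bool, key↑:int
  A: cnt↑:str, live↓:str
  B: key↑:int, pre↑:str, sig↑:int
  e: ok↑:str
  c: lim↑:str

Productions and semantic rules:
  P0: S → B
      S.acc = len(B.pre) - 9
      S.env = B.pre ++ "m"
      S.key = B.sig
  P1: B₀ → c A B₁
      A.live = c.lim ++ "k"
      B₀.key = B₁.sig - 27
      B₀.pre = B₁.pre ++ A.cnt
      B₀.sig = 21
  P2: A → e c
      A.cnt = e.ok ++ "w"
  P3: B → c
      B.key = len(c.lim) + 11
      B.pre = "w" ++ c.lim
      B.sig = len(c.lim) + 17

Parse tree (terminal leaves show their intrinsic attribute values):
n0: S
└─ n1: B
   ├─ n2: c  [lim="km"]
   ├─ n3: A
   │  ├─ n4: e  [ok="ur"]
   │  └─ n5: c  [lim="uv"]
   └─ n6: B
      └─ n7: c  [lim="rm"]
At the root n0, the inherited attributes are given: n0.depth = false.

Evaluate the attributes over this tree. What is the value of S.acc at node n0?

-3

1. n0.depth = false  [given at root]
2. n2.lim = "km"  [terminal]
3. n3.live = "kmk"  [c.lim ++ "k"]
4. n4.ok = "ur"  [terminal]
5. n5.lim = "uv"  [terminal]
6. n3.cnt = "urw"  [e.ok ++ "w"]
7. n7.lim = "rm"  [terminal]
8. n6.key = 13  [len(c.lim) + 11]
9. n6.pre = "wrm"  ["w" ++ c.lim]
10. n6.sig = 19  [len(c.lim) + 17]
11. n1.key = -8  [B₁.sig - 27]
12. n1.pre = "wrmurw"  [B₁.pre ++ A.cnt]
13. n1.sig = 21  [21]
14. n0.acc = -3  [len(B.pre) - 9]
15. n0.env = "wrmurwm"  [B.pre ++ "m"]
16. n0.key = 21  [B.sig]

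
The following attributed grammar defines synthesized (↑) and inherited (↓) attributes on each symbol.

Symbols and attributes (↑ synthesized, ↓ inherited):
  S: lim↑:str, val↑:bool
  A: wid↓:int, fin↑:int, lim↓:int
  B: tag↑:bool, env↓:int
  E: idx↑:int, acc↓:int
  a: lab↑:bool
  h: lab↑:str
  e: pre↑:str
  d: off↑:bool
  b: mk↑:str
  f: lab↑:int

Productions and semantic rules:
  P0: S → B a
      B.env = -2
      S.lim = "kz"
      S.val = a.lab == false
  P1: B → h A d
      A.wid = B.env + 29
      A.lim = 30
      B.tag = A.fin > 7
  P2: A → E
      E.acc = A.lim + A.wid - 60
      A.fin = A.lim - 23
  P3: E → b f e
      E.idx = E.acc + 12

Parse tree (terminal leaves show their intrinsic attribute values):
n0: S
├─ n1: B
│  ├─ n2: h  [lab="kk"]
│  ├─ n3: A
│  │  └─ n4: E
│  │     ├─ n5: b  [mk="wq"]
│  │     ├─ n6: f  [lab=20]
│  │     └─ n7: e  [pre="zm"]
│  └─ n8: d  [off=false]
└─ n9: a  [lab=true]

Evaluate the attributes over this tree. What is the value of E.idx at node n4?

1. n1.env = -2  [-2]
2. n2.lab = "kk"  [terminal]
3. n3.wid = 27  [B.env + 29]
4. n3.lim = 30  [30]
5. n4.acc = -3  [A.lim + A.wid - 60]
6. n5.mk = "wq"  [terminal]
7. n6.lab = 20  [terminal]
8. n7.pre = "zm"  [terminal]
9. n4.idx = 9  [E.acc + 12]
10. n3.fin = 7  [A.lim - 23]
11. n8.off = false  [terminal]
12. n1.tag = false  [A.fin > 7]
13. n9.lab = true  [terminal]
14. n0.lim = "kz"  ["kz"]
15. n0.val = false  [a.lab == false]

9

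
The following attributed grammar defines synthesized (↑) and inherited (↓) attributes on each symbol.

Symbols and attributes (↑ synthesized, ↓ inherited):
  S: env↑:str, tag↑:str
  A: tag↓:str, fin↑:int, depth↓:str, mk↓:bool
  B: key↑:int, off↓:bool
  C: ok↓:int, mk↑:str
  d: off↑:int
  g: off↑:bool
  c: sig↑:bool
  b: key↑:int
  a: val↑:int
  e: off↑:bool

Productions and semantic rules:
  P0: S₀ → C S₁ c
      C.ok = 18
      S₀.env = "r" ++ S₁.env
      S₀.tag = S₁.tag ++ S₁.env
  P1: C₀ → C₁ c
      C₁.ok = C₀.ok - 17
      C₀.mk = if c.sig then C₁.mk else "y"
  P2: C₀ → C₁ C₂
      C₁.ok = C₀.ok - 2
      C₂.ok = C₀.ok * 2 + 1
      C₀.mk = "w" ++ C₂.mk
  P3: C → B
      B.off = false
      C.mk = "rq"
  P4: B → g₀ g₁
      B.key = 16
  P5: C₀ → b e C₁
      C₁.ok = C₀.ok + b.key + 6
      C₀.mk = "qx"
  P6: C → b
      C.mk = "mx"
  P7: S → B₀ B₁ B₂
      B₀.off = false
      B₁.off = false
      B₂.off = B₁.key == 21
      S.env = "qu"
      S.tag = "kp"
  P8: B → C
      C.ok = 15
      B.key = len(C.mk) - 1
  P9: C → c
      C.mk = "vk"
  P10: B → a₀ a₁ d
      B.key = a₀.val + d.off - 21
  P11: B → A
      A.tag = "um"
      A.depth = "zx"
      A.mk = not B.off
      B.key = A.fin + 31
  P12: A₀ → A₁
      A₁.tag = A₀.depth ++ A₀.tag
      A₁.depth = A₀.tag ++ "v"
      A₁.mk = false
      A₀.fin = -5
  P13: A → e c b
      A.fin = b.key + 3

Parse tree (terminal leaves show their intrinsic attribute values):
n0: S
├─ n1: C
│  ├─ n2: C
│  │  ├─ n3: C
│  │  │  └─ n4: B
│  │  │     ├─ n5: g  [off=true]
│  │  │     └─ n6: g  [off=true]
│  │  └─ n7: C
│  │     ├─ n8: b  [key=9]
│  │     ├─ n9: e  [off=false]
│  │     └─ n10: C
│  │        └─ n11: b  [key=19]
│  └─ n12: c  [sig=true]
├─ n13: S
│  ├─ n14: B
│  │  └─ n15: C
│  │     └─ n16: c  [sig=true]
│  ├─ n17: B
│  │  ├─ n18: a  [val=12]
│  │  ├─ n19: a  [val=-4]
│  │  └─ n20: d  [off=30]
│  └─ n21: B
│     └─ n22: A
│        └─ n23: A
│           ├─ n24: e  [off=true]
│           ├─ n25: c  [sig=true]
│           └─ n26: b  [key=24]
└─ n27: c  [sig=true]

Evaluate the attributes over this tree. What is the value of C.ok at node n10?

1. n1.ok = 18  [18]
2. n2.ok = 1  [C₀.ok - 17]
3. n3.ok = -1  [C₀.ok - 2]
4. n4.off = false  [false]
5. n5.off = true  [terminal]
6. n6.off = true  [terminal]
7. n4.key = 16  [16]
8. n3.mk = "rq"  ["rq"]
9. n7.ok = 3  [C₀.ok * 2 + 1]
10. n8.key = 9  [terminal]
11. n9.off = false  [terminal]
12. n10.ok = 18  [C₀.ok + b.key + 6]
13. n11.key = 19  [terminal]
14. n10.mk = "mx"  ["mx"]
15. n7.mk = "qx"  ["qx"]
16. n2.mk = "wqx"  ["w" ++ C₂.mk]
17. n12.sig = true  [terminal]
18. n1.mk = "wqx"  [if c.sig then C₁.mk else "y"]
19. n14.off = false  [false]
20. n15.ok = 15  [15]
21. n16.sig = true  [terminal]
22. n15.mk = "vk"  ["vk"]
23. n14.key = 1  [len(C.mk) - 1]
24. n17.off = false  [false]
25. n18.val = 12  [terminal]
26. n19.val = -4  [terminal]
27. n20.off = 30  [terminal]
28. n17.key = 21  [a₀.val + d.off - 21]
29. n21.off = true  [B₁.key == 21]
30. n22.tag = "um"  ["um"]
31. n22.depth = "zx"  ["zx"]
32. n22.mk = false  [not B.off]
33. n23.tag = "zxum"  [A₀.depth ++ A₀.tag]
34. n23.depth = "umv"  [A₀.tag ++ "v"]
35. n23.mk = false  [false]
36. n24.off = true  [terminal]
37. n25.sig = true  [terminal]
38. n26.key = 24  [terminal]
39. n23.fin = 27  [b.key + 3]
40. n22.fin = -5  [-5]
41. n21.key = 26  [A.fin + 31]
42. n13.env = "qu"  ["qu"]
43. n13.tag = "kp"  ["kp"]
44. n27.sig = true  [terminal]
45. n0.env = "rqu"  ["r" ++ S₁.env]
46. n0.tag = "kpqu"  [S₁.tag ++ S₁.env]

18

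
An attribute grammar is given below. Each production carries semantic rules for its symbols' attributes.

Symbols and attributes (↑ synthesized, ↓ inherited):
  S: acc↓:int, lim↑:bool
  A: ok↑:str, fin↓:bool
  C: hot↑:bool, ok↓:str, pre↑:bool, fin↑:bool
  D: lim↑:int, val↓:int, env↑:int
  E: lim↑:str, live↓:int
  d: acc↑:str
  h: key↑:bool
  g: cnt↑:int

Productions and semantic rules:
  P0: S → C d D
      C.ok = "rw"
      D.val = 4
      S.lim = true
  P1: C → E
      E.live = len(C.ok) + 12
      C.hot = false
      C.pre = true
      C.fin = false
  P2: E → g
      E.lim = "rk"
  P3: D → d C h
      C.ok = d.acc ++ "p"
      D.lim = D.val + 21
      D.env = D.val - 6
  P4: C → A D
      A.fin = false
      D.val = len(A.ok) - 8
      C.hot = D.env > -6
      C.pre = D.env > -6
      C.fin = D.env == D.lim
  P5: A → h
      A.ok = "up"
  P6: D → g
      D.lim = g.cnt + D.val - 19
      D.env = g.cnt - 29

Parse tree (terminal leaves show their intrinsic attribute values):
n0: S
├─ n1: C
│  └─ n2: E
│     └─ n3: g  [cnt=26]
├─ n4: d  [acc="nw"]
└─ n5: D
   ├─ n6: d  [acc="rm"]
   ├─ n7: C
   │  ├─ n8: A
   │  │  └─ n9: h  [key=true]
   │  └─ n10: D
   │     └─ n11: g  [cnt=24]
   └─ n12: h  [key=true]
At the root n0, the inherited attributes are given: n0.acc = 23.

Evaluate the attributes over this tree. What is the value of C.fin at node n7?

false

1. n0.acc = 23  [given at root]
2. n1.ok = "rw"  ["rw"]
3. n2.live = 14  [len(C.ok) + 12]
4. n3.cnt = 26  [terminal]
5. n2.lim = "rk"  ["rk"]
6. n1.hot = false  [false]
7. n1.pre = true  [true]
8. n1.fin = false  [false]
9. n4.acc = "nw"  [terminal]
10. n5.val = 4  [4]
11. n6.acc = "rm"  [terminal]
12. n7.ok = "rmp"  [d.acc ++ "p"]
13. n8.fin = false  [false]
14. n9.key = true  [terminal]
15. n8.ok = "up"  ["up"]
16. n10.val = -6  [len(A.ok) - 8]
17. n11.cnt = 24  [terminal]
18. n10.lim = -1  [g.cnt + D.val - 19]
19. n10.env = -5  [g.cnt - 29]
20. n7.hot = true  [D.env > -6]
21. n7.pre = true  [D.env > -6]
22. n7.fin = false  [D.env == D.lim]
23. n12.key = true  [terminal]
24. n5.lim = 25  [D.val + 21]
25. n5.env = -2  [D.val - 6]
26. n0.lim = true  [true]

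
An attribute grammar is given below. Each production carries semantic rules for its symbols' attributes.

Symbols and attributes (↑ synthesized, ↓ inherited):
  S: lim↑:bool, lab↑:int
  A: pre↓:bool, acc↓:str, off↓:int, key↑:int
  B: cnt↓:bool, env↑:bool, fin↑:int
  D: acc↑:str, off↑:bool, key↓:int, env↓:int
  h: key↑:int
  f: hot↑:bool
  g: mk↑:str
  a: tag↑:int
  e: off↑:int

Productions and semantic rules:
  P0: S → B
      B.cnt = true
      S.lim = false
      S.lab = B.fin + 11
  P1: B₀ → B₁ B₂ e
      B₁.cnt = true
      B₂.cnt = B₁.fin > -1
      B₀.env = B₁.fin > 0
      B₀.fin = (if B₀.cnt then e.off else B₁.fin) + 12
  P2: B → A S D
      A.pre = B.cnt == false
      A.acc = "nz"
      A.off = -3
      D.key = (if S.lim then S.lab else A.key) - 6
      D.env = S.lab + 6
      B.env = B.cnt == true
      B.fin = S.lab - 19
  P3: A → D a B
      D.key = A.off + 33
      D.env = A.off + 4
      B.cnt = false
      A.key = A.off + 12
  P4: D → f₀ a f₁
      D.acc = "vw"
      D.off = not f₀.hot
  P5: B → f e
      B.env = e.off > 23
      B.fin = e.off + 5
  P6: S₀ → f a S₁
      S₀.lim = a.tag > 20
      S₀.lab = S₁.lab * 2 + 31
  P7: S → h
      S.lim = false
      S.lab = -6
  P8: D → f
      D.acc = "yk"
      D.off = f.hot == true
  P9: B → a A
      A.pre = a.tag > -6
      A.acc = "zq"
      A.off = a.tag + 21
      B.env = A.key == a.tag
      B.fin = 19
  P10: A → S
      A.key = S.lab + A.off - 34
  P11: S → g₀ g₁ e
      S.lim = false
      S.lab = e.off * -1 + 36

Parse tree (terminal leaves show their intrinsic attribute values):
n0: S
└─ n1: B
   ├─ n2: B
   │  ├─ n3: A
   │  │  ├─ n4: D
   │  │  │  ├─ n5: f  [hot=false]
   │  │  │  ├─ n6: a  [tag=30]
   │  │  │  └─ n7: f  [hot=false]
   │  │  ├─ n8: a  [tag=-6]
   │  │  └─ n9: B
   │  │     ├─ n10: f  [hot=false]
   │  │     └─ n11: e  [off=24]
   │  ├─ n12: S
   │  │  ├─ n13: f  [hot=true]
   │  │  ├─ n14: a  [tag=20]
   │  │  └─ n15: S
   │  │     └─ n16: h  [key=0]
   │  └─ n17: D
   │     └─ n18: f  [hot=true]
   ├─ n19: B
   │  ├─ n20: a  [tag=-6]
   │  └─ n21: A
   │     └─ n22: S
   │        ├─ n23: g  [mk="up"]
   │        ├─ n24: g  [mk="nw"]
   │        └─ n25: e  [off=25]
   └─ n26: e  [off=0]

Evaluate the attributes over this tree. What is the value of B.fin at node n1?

12

1. n1.cnt = true  [true]
2. n2.cnt = true  [true]
3. n3.pre = false  [B.cnt == false]
4. n3.acc = "nz"  ["nz"]
5. n3.off = -3  [-3]
6. n4.key = 30  [A.off + 33]
7. n4.env = 1  [A.off + 4]
8. n5.hot = false  [terminal]
9. n6.tag = 30  [terminal]
10. n7.hot = false  [terminal]
11. n4.acc = "vw"  ["vw"]
12. n4.off = true  [not f₀.hot]
13. n8.tag = -6  [terminal]
14. n9.cnt = false  [false]
15. n10.hot = false  [terminal]
16. n11.off = 24  [terminal]
17. n9.env = true  [e.off > 23]
18. n9.fin = 29  [e.off + 5]
19. n3.key = 9  [A.off + 12]
20. n13.hot = true  [terminal]
21. n14.tag = 20  [terminal]
22. n16.key = 0  [terminal]
23. n15.lim = false  [false]
24. n15.lab = -6  [-6]
25. n12.lim = false  [a.tag > 20]
26. n12.lab = 19  [S₁.lab * 2 + 31]
27. n17.key = 3  [(if S.lim then S.lab else A.key) - 6]
28. n17.env = 25  [S.lab + 6]
29. n18.hot = true  [terminal]
30. n17.acc = "yk"  ["yk"]
31. n17.off = true  [f.hot == true]
32. n2.env = true  [B.cnt == true]
33. n2.fin = 0  [S.lab - 19]
34. n19.cnt = true  [B₁.fin > -1]
35. n20.tag = -6  [terminal]
36. n21.pre = false  [a.tag > -6]
37. n21.acc = "zq"  ["zq"]
38. n21.off = 15  [a.tag + 21]
39. n23.mk = "up"  [terminal]
40. n24.mk = "nw"  [terminal]
41. n25.off = 25  [terminal]
42. n22.lim = false  [false]
43. n22.lab = 11  [e.off * -1 + 36]
44. n21.key = -8  [S.lab + A.off - 34]
45. n19.env = false  [A.key == a.tag]
46. n19.fin = 19  [19]
47. n26.off = 0  [terminal]
48. n1.env = false  [B₁.fin > 0]
49. n1.fin = 12  [(if B₀.cnt then e.off else B₁.fin) + 12]
50. n0.lim = false  [false]
51. n0.lab = 23  [B.fin + 11]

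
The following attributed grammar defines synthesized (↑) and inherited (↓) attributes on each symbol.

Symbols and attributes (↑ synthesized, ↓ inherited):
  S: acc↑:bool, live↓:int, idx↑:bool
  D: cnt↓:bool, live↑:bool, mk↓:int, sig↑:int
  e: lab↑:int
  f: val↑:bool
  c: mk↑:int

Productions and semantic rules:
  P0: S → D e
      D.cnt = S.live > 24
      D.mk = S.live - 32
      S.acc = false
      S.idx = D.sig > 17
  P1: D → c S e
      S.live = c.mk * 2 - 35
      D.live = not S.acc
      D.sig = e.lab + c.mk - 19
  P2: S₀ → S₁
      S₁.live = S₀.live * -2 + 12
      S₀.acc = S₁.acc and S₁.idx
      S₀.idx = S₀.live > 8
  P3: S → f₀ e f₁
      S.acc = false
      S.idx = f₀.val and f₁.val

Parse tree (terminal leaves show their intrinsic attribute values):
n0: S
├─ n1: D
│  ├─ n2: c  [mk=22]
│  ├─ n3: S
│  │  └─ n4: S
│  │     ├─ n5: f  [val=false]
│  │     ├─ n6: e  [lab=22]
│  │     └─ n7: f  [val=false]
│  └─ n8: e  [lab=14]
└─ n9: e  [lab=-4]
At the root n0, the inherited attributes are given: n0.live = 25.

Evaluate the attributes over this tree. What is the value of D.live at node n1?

1. n0.live = 25  [given at root]
2. n1.cnt = true  [S.live > 24]
3. n1.mk = -7  [S.live - 32]
4. n2.mk = 22  [terminal]
5. n3.live = 9  [c.mk * 2 - 35]
6. n4.live = -6  [S₀.live * -2 + 12]
7. n5.val = false  [terminal]
8. n6.lab = 22  [terminal]
9. n7.val = false  [terminal]
10. n4.acc = false  [false]
11. n4.idx = false  [f₀.val and f₁.val]
12. n3.acc = false  [S₁.acc and S₁.idx]
13. n3.idx = true  [S₀.live > 8]
14. n8.lab = 14  [terminal]
15. n1.live = true  [not S.acc]
16. n1.sig = 17  [e.lab + c.mk - 19]
17. n9.lab = -4  [terminal]
18. n0.acc = false  [false]
19. n0.idx = false  [D.sig > 17]

true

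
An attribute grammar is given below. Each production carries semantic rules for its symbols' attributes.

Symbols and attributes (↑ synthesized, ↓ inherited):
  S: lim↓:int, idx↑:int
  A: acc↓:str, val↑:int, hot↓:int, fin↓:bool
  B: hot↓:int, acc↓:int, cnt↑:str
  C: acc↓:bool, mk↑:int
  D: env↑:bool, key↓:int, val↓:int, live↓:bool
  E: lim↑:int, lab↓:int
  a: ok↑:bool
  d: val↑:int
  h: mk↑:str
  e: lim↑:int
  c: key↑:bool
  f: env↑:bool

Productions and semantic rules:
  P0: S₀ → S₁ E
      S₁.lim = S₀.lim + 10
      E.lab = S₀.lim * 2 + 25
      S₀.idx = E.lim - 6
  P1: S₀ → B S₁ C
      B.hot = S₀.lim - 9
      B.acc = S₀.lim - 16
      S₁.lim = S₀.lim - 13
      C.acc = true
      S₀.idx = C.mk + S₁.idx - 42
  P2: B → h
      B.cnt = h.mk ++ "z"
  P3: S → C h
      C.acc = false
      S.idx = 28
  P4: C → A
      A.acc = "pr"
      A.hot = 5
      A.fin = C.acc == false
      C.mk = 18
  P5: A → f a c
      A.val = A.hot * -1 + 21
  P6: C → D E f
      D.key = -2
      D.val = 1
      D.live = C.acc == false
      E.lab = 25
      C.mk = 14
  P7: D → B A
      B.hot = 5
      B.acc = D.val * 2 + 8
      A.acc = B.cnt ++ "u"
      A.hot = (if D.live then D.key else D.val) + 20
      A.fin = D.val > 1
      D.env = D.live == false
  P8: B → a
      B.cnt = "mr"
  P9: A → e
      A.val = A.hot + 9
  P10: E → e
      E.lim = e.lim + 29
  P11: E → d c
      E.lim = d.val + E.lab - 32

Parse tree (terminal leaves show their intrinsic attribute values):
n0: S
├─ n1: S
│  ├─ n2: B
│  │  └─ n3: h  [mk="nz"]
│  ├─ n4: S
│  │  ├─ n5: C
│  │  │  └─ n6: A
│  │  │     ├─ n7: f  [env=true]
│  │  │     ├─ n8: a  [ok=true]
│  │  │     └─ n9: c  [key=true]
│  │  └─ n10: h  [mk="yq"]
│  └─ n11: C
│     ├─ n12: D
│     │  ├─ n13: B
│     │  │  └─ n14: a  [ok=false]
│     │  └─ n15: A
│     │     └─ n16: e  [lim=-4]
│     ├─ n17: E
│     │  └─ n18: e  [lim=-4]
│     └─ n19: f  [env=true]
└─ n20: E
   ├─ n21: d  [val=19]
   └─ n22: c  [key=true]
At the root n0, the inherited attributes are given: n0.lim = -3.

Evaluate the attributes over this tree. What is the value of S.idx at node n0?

0

1. n0.lim = -3  [given at root]
2. n1.lim = 7  [S₀.lim + 10]
3. n2.hot = -2  [S₀.lim - 9]
4. n2.acc = -9  [S₀.lim - 16]
5. n3.mk = "nz"  [terminal]
6. n2.cnt = "nzz"  [h.mk ++ "z"]
7. n4.lim = -6  [S₀.lim - 13]
8. n5.acc = false  [false]
9. n6.acc = "pr"  ["pr"]
10. n6.hot = 5  [5]
11. n6.fin = true  [C.acc == false]
12. n7.env = true  [terminal]
13. n8.ok = true  [terminal]
14. n9.key = true  [terminal]
15. n6.val = 16  [A.hot * -1 + 21]
16. n5.mk = 18  [18]
17. n10.mk = "yq"  [terminal]
18. n4.idx = 28  [28]
19. n11.acc = true  [true]
20. n12.key = -2  [-2]
21. n12.val = 1  [1]
22. n12.live = false  [C.acc == false]
23. n13.hot = 5  [5]
24. n13.acc = 10  [D.val * 2 + 8]
25. n14.ok = false  [terminal]
26. n13.cnt = "mr"  ["mr"]
27. n15.acc = "mru"  [B.cnt ++ "u"]
28. n15.hot = 21  [(if D.live then D.key else D.val) + 20]
29. n15.fin = false  [D.val > 1]
30. n16.lim = -4  [terminal]
31. n15.val = 30  [A.hot + 9]
32. n12.env = true  [D.live == false]
33. n17.lab = 25  [25]
34. n18.lim = -4  [terminal]
35. n17.lim = 25  [e.lim + 29]
36. n19.env = true  [terminal]
37. n11.mk = 14  [14]
38. n1.idx = 0  [C.mk + S₁.idx - 42]
39. n20.lab = 19  [S₀.lim * 2 + 25]
40. n21.val = 19  [terminal]
41. n22.key = true  [terminal]
42. n20.lim = 6  [d.val + E.lab - 32]
43. n0.idx = 0  [E.lim - 6]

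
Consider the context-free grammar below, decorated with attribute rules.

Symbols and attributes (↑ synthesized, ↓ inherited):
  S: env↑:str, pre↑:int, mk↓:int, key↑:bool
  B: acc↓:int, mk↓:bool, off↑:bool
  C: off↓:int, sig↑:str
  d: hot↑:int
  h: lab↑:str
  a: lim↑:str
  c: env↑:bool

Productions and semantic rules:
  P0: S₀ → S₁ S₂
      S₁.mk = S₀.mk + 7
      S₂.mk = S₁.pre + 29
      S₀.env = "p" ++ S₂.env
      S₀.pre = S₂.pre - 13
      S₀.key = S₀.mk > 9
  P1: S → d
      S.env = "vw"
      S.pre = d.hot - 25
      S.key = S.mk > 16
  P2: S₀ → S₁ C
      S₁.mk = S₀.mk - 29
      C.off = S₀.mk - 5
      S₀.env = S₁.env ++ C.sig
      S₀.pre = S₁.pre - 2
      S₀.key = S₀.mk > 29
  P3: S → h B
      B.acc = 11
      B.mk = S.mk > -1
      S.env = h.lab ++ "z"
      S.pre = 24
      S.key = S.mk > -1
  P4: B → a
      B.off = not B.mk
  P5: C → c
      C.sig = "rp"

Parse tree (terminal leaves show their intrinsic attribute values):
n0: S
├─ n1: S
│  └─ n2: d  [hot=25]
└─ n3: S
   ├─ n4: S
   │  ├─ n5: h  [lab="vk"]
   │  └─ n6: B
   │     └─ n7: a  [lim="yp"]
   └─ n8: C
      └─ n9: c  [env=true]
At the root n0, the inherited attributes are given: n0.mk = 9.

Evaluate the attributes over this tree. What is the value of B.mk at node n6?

1. n0.mk = 9  [given at root]
2. n1.mk = 16  [S₀.mk + 7]
3. n2.hot = 25  [terminal]
4. n1.env = "vw"  ["vw"]
5. n1.pre = 0  [d.hot - 25]
6. n1.key = false  [S.mk > 16]
7. n3.mk = 29  [S₁.pre + 29]
8. n4.mk = 0  [S₀.mk - 29]
9. n5.lab = "vk"  [terminal]
10. n6.acc = 11  [11]
11. n6.mk = true  [S.mk > -1]
12. n7.lim = "yp"  [terminal]
13. n6.off = false  [not B.mk]
14. n4.env = "vkz"  [h.lab ++ "z"]
15. n4.pre = 24  [24]
16. n4.key = true  [S.mk > -1]
17. n8.off = 24  [S₀.mk - 5]
18. n9.env = true  [terminal]
19. n8.sig = "rp"  ["rp"]
20. n3.env = "vkzrp"  [S₁.env ++ C.sig]
21. n3.pre = 22  [S₁.pre - 2]
22. n3.key = false  [S₀.mk > 29]
23. n0.env = "pvkzrp"  ["p" ++ S₂.env]
24. n0.pre = 9  [S₂.pre - 13]
25. n0.key = false  [S₀.mk > 9]

true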